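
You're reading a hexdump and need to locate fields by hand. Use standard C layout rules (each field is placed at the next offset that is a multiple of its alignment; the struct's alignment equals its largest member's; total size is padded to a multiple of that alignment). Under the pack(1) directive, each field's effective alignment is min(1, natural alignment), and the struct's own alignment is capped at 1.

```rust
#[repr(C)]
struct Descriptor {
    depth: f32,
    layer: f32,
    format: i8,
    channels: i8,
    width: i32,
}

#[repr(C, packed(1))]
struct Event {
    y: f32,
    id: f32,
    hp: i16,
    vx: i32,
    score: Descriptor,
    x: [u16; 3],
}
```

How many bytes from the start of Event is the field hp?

Descriptor: depth at 0 (size 4, align 4) → ends 4; layer at 4 (size 4, align 4) → ends 8; format at 8 (size 1, align 1) → ends 9; channels at 9 (size 1, align 1) → ends 10; pad 2 to align 4 for width; width at 12 (size 4, align 4) → ends 16; total 16 bytes, alignment 4
y at 0 (size 4, align 1) → ends 4
id at 4 (size 4, align 1) → ends 8
hp at 8 (size 2, align 1) → ends 10

8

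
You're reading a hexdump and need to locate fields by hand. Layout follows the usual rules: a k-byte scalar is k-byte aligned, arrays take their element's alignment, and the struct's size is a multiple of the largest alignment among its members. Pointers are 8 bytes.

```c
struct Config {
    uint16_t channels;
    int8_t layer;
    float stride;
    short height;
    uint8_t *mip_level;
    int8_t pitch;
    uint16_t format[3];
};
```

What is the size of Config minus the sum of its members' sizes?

channels at 0 (size 2, align 2) → ends 2
layer at 2 (size 1, align 1) → ends 3
pad 1 to align 4 for stride
stride at 4 (size 4, align 4) → ends 8
height at 8 (size 2, align 2) → ends 10
pad 6 to align 8 for mip_level
mip_level at 16 (size 8, align 8) → ends 24
pitch at 24 (size 1, align 1) → ends 25
pad 1 to align 2 for format
format at 26 (size 6, align 2) → ends 32
total 32 bytes, alignment 8
data bytes 24, size 32 → padding 8

8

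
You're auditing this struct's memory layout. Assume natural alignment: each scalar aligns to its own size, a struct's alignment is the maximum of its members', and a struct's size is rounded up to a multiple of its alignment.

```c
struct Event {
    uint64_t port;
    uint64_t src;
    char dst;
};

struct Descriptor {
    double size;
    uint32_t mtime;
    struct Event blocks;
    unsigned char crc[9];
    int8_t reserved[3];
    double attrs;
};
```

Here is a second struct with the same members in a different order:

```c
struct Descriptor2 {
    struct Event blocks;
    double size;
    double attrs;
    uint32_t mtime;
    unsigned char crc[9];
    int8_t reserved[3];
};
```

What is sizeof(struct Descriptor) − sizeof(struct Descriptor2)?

Event: port at 0 (size 8, align 8) → ends 8; src at 8 (size 8, align 8) → ends 16; dst at 16 (size 1, align 1) → ends 17; tail pad 7 to reach multiple of 8; total 24 bytes, alignment 8
size at 0 (size 8, align 8) → ends 8
mtime at 8 (size 4, align 4) → ends 12
pad 4 to align 8 for blocks
blocks at 16 (size 24, align 8) → ends 40
crc at 40 (size 9, align 1) → ends 49
reserved at 49 (size 3, align 1) → ends 52
pad 4 to align 8 for attrs
attrs at 56 (size 8, align 8) → ends 64
total 64 bytes, alignment 8
— Descriptor2 —
blocks at 0 (size 24, align 8) → ends 24
size at 24 (size 8, align 8) → ends 32
attrs at 32 (size 8, align 8) → ends 40
mtime at 40 (size 4, align 4) → ends 44
crc at 44 (size 9, align 1) → ends 53
reserved at 53 (size 3, align 1) → ends 56
total 56 bytes, alignment 8
64 − 56 = 8

8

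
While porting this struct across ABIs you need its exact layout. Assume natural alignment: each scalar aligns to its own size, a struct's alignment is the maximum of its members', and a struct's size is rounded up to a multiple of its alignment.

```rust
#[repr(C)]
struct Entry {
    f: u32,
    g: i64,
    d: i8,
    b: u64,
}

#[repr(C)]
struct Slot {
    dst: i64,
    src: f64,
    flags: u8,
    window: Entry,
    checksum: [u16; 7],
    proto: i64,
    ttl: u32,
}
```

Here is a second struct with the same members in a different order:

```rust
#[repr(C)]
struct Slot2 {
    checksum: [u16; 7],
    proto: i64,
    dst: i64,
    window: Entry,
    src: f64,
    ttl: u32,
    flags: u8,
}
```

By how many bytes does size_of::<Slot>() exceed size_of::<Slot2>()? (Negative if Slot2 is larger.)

Entry: @0: f [4B, align 4] → 4; +4 pad (align 8); @8: g [8B, align 8] → 16; @16: d [1B, align 1] → 17; +7 pad (align 8); @24: b [8B, align 8] → 32; size 32, align 8
@0: dst [8B, align 8] → 8
@8: src [8B, align 8] → 16
@16: flags [1B, align 1] → 17
+7 pad (align 8)
@24: window [32B, align 8] → 56
@56: checksum [14B, align 2] → 70
+2 pad (align 8)
@72: proto [8B, align 8] → 80
@80: ttl [4B, align 4] → 84
+4 tail pad (align 8)
size 88, align 8
— Slot2 —
@0: checksum [14B, align 2] → 14
+2 pad (align 8)
@16: proto [8B, align 8] → 24
@24: dst [8B, align 8] → 32
@32: window [32B, align 8] → 64
@64: src [8B, align 8] → 72
@72: ttl [4B, align 4] → 76
@76: flags [1B, align 1] → 77
+3 tail pad (align 8)
size 80, align 8
88 − 80 = 8

8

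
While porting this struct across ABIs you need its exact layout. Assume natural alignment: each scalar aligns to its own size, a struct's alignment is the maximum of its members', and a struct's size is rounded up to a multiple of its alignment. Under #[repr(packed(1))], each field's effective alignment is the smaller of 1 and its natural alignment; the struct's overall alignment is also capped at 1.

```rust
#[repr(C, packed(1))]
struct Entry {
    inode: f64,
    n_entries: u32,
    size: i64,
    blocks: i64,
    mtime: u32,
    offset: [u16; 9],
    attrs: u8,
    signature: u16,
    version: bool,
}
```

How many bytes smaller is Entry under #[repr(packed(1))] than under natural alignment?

10

natural layout:
  0..8  inode  (8B, 8-aligned)
  8..12  n_entries  (4B, 4-aligned)
  12..16  -- padding (4B)
  16..24  size  (8B, 8-aligned)
  24..32  blocks  (8B, 8-aligned)
  32..36  mtime  (4B, 4-aligned)
  36..54  offset  (18B, 2-aligned)
  54..55  attrs  (1B, 1-aligned)
  55..56  -- padding (1B)
  56..58  signature  (2B, 2-aligned)
  58..59  version  (1B, 1-aligned)
  59..64  -- tail padding (5B)
  sizeof = 64, alignof = 8
packed(1) layout:
  0..8  inode  (8B, 1-aligned)
  8..12  n_entries  (4B, 1-aligned)
  12..20  size  (8B, 1-aligned)
  20..28  blocks  (8B, 1-aligned)
  28..32  mtime  (4B, 1-aligned)
  32..50  offset  (18B, 1-aligned)
  50..51  attrs  (1B, 1-aligned)
  51..53  signature  (2B, 1-aligned)
  53..54  version  (1B, 1-aligned)
  sizeof = 54, alignof = 1
64 − 54 = 10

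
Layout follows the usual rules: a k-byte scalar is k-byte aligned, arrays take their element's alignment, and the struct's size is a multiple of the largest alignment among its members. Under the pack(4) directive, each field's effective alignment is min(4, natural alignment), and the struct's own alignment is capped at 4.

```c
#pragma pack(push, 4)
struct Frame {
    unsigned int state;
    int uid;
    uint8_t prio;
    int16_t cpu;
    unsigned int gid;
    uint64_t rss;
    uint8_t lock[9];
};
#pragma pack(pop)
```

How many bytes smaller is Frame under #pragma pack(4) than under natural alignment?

4

natural layout:
  @0: state [4B, align 4] → 4
  @4: uid [4B, align 4] → 8
  @8: prio [1B, align 1] → 9
  +1 pad (align 2)
  @10: cpu [2B, align 2] → 12
  @12: gid [4B, align 4] → 16
  @16: rss [8B, align 8] → 24
  @24: lock [9B, align 1] → 33
  +7 tail pad (align 8)
  size 40, align 8
packed(4) layout:
  @0: state [4B, align 4] → 4
  @4: uid [4B, align 4] → 8
  @8: prio [1B, align 1] → 9
  +1 pad (align 2)
  @10: cpu [2B, align 2] → 12
  @12: gid [4B, align 4] → 16
  @16: rss [8B, align 4] → 24
  @24: lock [9B, align 1] → 33
  +3 tail pad (align 4)
  size 36, align 4
40 − 36 = 4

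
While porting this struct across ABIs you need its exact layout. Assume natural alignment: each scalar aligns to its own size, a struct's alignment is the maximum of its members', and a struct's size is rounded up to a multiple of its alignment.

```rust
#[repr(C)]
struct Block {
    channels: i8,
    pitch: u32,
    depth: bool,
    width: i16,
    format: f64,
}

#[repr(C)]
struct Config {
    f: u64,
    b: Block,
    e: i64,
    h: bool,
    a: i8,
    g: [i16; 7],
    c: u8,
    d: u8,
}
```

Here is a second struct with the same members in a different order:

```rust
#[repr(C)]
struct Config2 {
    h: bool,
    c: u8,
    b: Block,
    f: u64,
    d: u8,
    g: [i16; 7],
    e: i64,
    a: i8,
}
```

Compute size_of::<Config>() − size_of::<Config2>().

Block: 0..1  channels  (1B, 1-aligned); 1..4  -- padding (3B); 4..8  pitch  (4B, 4-aligned); 8..9  depth  (1B, 1-aligned); 9..10  -- padding (1B); 10..12  width  (2B, 2-aligned); 12..16  -- padding (4B); 16..24  format  (8B, 8-aligned); sizeof = 24, alignof = 8
0..8  f  (8B, 8-aligned)
8..32  b  (24B, 8-aligned)
32..40  e  (8B, 8-aligned)
40..41  h  (1B, 1-aligned)
41..42  a  (1B, 1-aligned)
42..56  g  (14B, 2-aligned)
56..57  c  (1B, 1-aligned)
57..58  d  (1B, 1-aligned)
58..64  -- tail padding (6B)
sizeof = 64, alignof = 8
— Config2 —
0..1  h  (1B, 1-aligned)
1..2  c  (1B, 1-aligned)
2..8  -- padding (6B)
8..32  b  (24B, 8-aligned)
32..40  f  (8B, 8-aligned)
40..41  d  (1B, 1-aligned)
41..42  -- padding (1B)
42..56  g  (14B, 2-aligned)
56..64  e  (8B, 8-aligned)
64..65  a  (1B, 1-aligned)
65..72  -- tail padding (7B)
sizeof = 72, alignof = 8
64 − 72 = -8

-8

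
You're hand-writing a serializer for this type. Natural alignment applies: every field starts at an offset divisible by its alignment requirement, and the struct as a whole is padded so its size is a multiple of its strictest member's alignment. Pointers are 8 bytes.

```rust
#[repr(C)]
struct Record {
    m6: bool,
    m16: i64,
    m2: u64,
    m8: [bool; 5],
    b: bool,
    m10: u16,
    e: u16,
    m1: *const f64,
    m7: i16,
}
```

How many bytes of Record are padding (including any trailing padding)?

19

@0: m6 [1B, align 1] → 1
+7 pad (align 8)
@8: m16 [8B, align 8] → 16
@16: m2 [8B, align 8] → 24
@24: m8 [5B, align 1] → 29
@29: b [1B, align 1] → 30
@30: m10 [2B, align 2] → 32
@32: e [2B, align 2] → 34
+6 pad (align 8)
@40: m1 [8B, align 8] → 48
@48: m7 [2B, align 2] → 50
+6 tail pad (align 8)
size 56, align 8
data bytes 37, size 56 → padding 19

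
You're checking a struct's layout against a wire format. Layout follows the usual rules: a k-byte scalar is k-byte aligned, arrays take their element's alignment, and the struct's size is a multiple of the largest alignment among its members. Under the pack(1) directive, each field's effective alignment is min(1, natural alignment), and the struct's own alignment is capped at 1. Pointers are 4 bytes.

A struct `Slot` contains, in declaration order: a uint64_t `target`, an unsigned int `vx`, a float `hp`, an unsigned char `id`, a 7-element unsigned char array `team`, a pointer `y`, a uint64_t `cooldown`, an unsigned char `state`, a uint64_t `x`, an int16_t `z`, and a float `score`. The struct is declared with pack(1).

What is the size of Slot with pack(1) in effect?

51

0..8  target  (8B, 1-aligned)
8..12  vx  (4B, 1-aligned)
12..16  hp  (4B, 1-aligned)
16..17  id  (1B, 1-aligned)
17..24  team  (7B, 1-aligned)
24..28  y  (4B, 1-aligned)
28..36  cooldown  (8B, 1-aligned)
36..37  state  (1B, 1-aligned)
37..45  x  (8B, 1-aligned)
45..47  z  (2B, 1-aligned)
47..51  score  (4B, 1-aligned)
sizeof = 51, alignof = 1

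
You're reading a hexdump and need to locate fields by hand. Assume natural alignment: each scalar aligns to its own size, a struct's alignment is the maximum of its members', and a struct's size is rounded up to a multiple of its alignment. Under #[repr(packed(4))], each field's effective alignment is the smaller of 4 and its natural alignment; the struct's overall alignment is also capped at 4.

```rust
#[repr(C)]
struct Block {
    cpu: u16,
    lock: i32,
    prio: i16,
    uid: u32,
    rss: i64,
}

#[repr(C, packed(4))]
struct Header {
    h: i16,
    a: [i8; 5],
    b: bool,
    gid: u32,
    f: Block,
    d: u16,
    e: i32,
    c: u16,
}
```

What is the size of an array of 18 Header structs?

864

Block: cpu at 0 (size 2, align 2) → ends 2; pad 2 to align 4 for lock; lock at 4 (size 4, align 4) → ends 8; prio at 8 (size 2, align 2) → ends 10; pad 2 to align 4 for uid; uid at 12 (size 4, align 4) → ends 16; rss at 16 (size 8, align 8) → ends 24; total 24 bytes, alignment 8
h at 0 (size 2, align 2) → ends 2
a at 2 (size 5, align 1) → ends 7
b at 7 (size 1, align 1) → ends 8
gid at 8 (size 4, align 4) → ends 12
f at 12 (size 24, align 4) → ends 36
d at 36 (size 2, align 2) → ends 38
pad 2 to align 4 for e
e at 40 (size 4, align 4) → ends 44
c at 44 (size 2, align 2) → ends 46
tail pad 2 to reach multiple of 4
total 48 bytes, alignment 4
array of 18: 18 × 48 = 864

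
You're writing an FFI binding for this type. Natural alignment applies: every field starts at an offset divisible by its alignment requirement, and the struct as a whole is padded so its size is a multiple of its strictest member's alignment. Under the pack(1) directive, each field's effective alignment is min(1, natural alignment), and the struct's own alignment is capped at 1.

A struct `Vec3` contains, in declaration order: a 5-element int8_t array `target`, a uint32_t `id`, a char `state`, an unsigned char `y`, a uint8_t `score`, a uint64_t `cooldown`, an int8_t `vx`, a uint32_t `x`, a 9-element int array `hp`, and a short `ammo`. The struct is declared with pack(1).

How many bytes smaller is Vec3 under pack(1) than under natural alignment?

9

natural layout:
  0..5  target  (5B, 1-aligned)
  5..8  -- padding (3B)
  8..12  id  (4B, 4-aligned)
  12..13  state  (1B, 1-aligned)
  13..14  y  (1B, 1-aligned)
  14..15  score  (1B, 1-aligned)
  15..16  -- padding (1B)
  16..24  cooldown  (8B, 8-aligned)
  24..25  vx  (1B, 1-aligned)
  25..28  -- padding (3B)
  28..32  x  (4B, 4-aligned)
  32..68  hp  (36B, 4-aligned)
  68..70  ammo  (2B, 2-aligned)
  70..72  -- tail padding (2B)
  sizeof = 72, alignof = 8
packed(1) layout:
  0..5  target  (5B, 1-aligned)
  5..9  id  (4B, 1-aligned)
  9..10  state  (1B, 1-aligned)
  10..11  y  (1B, 1-aligned)
  11..12  score  (1B, 1-aligned)
  12..20  cooldown  (8B, 1-aligned)
  20..21  vx  (1B, 1-aligned)
  21..25  x  (4B, 1-aligned)
  25..61  hp  (36B, 1-aligned)
  61..63  ammo  (2B, 1-aligned)
  sizeof = 63, alignof = 1
72 − 63 = 9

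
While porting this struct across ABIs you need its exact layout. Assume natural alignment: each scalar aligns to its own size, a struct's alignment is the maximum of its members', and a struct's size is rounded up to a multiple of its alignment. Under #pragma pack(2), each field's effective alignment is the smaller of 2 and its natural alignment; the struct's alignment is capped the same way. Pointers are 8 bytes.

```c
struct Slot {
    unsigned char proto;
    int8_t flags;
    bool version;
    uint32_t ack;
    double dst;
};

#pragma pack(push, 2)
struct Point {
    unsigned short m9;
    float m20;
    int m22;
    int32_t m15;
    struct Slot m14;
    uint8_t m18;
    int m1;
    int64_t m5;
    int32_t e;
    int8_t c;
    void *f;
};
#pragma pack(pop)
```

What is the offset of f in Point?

50

Slot: @0: proto [1B, align 1] → 1; @1: flags [1B, align 1] → 2; @2: version [1B, align 1] → 3; +1 pad (align 4); @4: ack [4B, align 4] → 8; @8: dst [8B, align 8] → 16; size 16, align 8
@0: m9 [2B, align 2] → 2
@2: m20 [4B, align 2] → 6
@6: m22 [4B, align 2] → 10
@10: m15 [4B, align 2] → 14
@14: m14 [16B, align 2] → 30
@30: m18 [1B, align 1] → 31
+1 pad (align 2)
@32: m1 [4B, align 2] → 36
@36: m5 [8B, align 2] → 44
@44: e [4B, align 2] → 48
@48: c [1B, align 1] → 49
+1 pad (align 2)
@50: f [8B, align 2] → 58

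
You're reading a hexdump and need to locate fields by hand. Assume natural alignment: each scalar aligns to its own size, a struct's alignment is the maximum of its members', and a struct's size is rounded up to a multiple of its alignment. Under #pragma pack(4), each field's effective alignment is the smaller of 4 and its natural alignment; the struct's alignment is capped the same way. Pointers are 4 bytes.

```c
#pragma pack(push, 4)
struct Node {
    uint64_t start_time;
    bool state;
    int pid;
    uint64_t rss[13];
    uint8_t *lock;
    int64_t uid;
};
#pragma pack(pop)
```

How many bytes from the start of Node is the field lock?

start_time at 0 (size 8, align 4) → ends 8
state at 8 (size 1, align 1) → ends 9
pad 3 to align 4 for pid
pid at 12 (size 4, align 4) → ends 16
rss at 16 (size 104, align 4) → ends 120
lock at 120 (size 4, align 4) → ends 124

120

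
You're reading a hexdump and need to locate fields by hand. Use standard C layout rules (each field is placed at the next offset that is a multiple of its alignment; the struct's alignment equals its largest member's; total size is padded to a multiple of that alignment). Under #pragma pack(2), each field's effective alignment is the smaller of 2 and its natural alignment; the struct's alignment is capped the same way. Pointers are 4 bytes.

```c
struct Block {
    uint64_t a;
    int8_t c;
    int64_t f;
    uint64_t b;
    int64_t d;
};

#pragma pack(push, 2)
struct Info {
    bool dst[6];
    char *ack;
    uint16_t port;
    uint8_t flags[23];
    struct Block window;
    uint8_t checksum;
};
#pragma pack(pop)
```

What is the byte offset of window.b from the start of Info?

Block: @0: a [8B, align 8] → 8; @8: c [1B, align 1] → 9; +7 pad (align 8); @16: f [8B, align 8] → 24; @24: b [8B, align 8] → 32; @32: d [8B, align 8] → 40; size 40, align 8
@0: dst [6B, align 1] → 6
@6: ack [4B, align 2] → 10
@10: port [2B, align 2] → 12
@12: flags [23B, align 1] → 35
+1 pad (align 2)
@36: window [40B, align 2] → 76
within Block: b at 24
36 + 24 = 60

60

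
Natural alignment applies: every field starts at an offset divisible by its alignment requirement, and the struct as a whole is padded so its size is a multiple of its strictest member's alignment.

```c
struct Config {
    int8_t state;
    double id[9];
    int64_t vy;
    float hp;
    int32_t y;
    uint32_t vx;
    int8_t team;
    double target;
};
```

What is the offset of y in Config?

92

state at 0 (size 1, align 1) → ends 1
pad 7 to align 8 for id
id at 8 (size 72, align 8) → ends 80
vy at 80 (size 8, align 8) → ends 88
hp at 88 (size 4, align 4) → ends 92
y at 92 (size 4, align 4) → ends 96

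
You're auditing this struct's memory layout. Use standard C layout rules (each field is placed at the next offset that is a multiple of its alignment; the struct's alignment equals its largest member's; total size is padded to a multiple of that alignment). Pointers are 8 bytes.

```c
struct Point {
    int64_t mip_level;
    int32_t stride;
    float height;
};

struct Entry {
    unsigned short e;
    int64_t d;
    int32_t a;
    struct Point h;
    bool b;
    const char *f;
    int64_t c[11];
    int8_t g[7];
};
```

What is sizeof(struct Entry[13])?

1976

Point: @0: mip_level [8B, align 8] → 8; @8: stride [4B, align 4] → 12; @12: height [4B, align 4] → 16; size 16, align 8
@0: e [2B, align 2] → 2
+6 pad (align 8)
@8: d [8B, align 8] → 16
@16: a [4B, align 4] → 20
+4 pad (align 8)
@24: h [16B, align 8] → 40
@40: b [1B, align 1] → 41
+7 pad (align 8)
@48: f [8B, align 8] → 56
@56: c [88B, align 8] → 144
@144: g [7B, align 1] → 151
+1 tail pad (align 8)
size 152, align 8
array of 13: 13 × 152 = 1976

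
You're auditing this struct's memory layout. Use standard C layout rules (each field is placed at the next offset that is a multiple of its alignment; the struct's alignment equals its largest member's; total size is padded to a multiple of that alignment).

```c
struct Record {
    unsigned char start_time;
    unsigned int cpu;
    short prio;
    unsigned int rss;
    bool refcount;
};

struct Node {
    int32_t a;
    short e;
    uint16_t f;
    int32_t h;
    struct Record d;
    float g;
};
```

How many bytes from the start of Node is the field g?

32

Record: 0..1  start_time  (1B, 1-aligned); 1..4  -- padding (3B); 4..8  cpu  (4B, 4-aligned); 8..10  prio  (2B, 2-aligned); 10..12  -- padding (2B); 12..16  rss  (4B, 4-aligned); 16..17  refcount  (1B, 1-aligned); 17..20  -- tail padding (3B); sizeof = 20, alignof = 4
0..4  a  (4B, 4-aligned)
4..6  e  (2B, 2-aligned)
6..8  f  (2B, 2-aligned)
8..12  h  (4B, 4-aligned)
12..32  d  (20B, 4-aligned)
32..36  g  (4B, 4-aligned)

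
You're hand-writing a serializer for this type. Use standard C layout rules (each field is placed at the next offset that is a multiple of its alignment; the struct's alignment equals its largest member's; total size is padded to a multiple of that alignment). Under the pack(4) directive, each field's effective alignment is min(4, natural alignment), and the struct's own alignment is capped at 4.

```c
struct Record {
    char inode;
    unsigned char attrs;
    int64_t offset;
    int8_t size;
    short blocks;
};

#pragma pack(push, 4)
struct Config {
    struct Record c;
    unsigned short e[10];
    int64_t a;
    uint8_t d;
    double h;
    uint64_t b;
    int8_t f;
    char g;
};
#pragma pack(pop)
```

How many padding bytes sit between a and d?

Record: inode at 0 (size 1, align 1) → ends 1; attrs at 1 (size 1, align 1) → ends 2; pad 6 to align 8 for offset; offset at 8 (size 8, align 8) → ends 16; size at 16 (size 1, align 1) → ends 17; pad 1 to align 2 for blocks; blocks at 18 (size 2, align 2) → ends 20; tail pad 4 to reach multiple of 8; total 24 bytes, alignment 8
c at 0 (size 24, align 4) → ends 24
e at 24 (size 20, align 2) → ends 44
a at 44 (size 8, align 4) → ends 52
d at 52 (size 1, align 1) → ends 53

0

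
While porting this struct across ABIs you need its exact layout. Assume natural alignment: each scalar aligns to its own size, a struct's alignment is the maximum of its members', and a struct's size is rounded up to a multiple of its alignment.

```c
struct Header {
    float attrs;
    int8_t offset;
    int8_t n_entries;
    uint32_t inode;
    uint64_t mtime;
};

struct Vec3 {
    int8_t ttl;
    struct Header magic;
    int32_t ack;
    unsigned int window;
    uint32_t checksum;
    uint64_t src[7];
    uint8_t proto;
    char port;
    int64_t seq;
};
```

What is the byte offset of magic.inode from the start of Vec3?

16

Header: attrs at 0 (size 4, align 4) → ends 4; offset at 4 (size 1, align 1) → ends 5; n_entries at 5 (size 1, align 1) → ends 6; pad 2 to align 4 for inode; inode at 8 (size 4, align 4) → ends 12; pad 4 to align 8 for mtime; mtime at 16 (size 8, align 8) → ends 24; total 24 bytes, alignment 8
ttl at 0 (size 1, align 1) → ends 1
pad 7 to align 8 for magic
magic at 8 (size 24, align 8) → ends 32
within Header: inode at 8
8 + 8 = 16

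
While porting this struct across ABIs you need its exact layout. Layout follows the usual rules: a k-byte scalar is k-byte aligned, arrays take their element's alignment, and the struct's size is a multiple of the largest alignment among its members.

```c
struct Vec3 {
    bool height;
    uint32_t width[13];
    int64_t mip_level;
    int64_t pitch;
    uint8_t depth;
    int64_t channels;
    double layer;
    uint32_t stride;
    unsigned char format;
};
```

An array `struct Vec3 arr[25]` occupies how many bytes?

height at 0 (size 1, align 1) → ends 1
pad 3 to align 4 for width
width at 4 (size 52, align 4) → ends 56
mip_level at 56 (size 8, align 8) → ends 64
pitch at 64 (size 8, align 8) → ends 72
depth at 72 (size 1, align 1) → ends 73
pad 7 to align 8 for channels
channels at 80 (size 8, align 8) → ends 88
layer at 88 (size 8, align 8) → ends 96
stride at 96 (size 4, align 4) → ends 100
format at 100 (size 1, align 1) → ends 101
tail pad 3 to reach multiple of 8
total 104 bytes, alignment 8
array of 25: 25 × 104 = 2600

2600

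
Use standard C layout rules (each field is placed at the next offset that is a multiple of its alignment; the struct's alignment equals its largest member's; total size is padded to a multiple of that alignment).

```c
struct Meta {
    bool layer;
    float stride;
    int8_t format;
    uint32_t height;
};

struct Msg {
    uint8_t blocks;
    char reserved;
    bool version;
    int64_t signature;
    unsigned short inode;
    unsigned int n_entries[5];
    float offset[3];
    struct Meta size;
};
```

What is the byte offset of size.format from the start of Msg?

Meta: @0: layer [1B, align 1] → 1; +3 pad (align 4); @4: stride [4B, align 4] → 8; @8: format [1B, align 1] → 9; +3 pad (align 4); @12: height [4B, align 4] → 16; size 16, align 4
@0: blocks [1B, align 1] → 1
@1: reserved [1B, align 1] → 2
@2: version [1B, align 1] → 3
+5 pad (align 8)
@8: signature [8B, align 8] → 16
@16: inode [2B, align 2] → 18
+2 pad (align 4)
@20: n_entries [20B, align 4] → 40
@40: offset [12B, align 4] → 52
@52: size [16B, align 4] → 68
within Meta: format at 8
52 + 8 = 60

60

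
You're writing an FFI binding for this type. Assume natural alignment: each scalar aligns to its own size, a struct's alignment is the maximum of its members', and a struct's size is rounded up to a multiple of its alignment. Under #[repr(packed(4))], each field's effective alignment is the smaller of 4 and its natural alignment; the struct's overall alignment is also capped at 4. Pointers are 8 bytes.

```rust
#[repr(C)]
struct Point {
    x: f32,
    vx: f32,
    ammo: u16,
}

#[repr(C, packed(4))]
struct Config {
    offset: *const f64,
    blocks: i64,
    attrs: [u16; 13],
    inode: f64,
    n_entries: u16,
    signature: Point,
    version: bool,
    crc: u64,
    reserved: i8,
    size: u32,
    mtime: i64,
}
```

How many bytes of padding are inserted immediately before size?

3

Point: 0..4  x  (4B, 4-aligned); 4..8  vx  (4B, 4-aligned); 8..10  ammo  (2B, 2-aligned); 10..12  -- tail padding (2B); sizeof = 12, alignof = 4
0..8  offset  (8B, 4-aligned)
8..16  blocks  (8B, 4-aligned)
16..42  attrs  (26B, 2-aligned)
42..44  -- padding (2B)
44..52  inode  (8B, 4-aligned)
52..54  n_entries  (2B, 2-aligned)
54..56  -- padding (2B)
56..68  signature  (12B, 4-aligned)
68..69  version  (1B, 1-aligned)
69..72  -- padding (3B)
72..80  crc  (8B, 4-aligned)
80..81  reserved  (1B, 1-aligned)
81..84  -- padding (3B)
84..88  size  (4B, 4-aligned)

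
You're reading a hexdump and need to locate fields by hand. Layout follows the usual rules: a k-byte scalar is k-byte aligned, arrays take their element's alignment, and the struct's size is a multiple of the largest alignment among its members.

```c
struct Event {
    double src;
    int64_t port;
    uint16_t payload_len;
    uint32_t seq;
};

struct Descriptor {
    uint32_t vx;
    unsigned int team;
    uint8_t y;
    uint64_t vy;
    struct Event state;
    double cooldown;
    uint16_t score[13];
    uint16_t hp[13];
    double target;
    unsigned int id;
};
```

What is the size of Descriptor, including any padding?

Event: src at 0 (size 8, align 8) → ends 8; port at 8 (size 8, align 8) → ends 16; payload_len at 16 (size 2, align 2) → ends 18; pad 2 to align 4 for seq; seq at 20 (size 4, align 4) → ends 24; total 24 bytes, alignment 8
vx at 0 (size 4, align 4) → ends 4
team at 4 (size 4, align 4) → ends 8
y at 8 (size 1, align 1) → ends 9
pad 7 to align 8 for vy
vy at 16 (size 8, align 8) → ends 24
state at 24 (size 24, align 8) → ends 48
cooldown at 48 (size 8, align 8) → ends 56
score at 56 (size 26, align 2) → ends 82
hp at 82 (size 26, align 2) → ends 108
pad 4 to align 8 for target
target at 112 (size 8, align 8) → ends 120
id at 120 (size 4, align 4) → ends 124
tail pad 4 to reach multiple of 8
total 128 bytes, alignment 8

128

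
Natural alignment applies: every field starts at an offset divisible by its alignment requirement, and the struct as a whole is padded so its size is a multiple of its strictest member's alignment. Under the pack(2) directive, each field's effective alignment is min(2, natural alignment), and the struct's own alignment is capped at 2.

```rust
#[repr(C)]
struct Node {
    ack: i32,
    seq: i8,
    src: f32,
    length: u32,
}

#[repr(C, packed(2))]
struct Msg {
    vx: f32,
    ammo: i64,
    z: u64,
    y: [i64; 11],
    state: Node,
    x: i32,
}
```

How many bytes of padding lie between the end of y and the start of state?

0

Node: 0..4  ack  (4B, 4-aligned); 4..5  seq  (1B, 1-aligned); 5..8  -- padding (3B); 8..12  src  (4B, 4-aligned); 12..16  length  (4B, 4-aligned); sizeof = 16, alignof = 4
0..4  vx  (4B, 2-aligned)
4..12  ammo  (8B, 2-aligned)
12..20  z  (8B, 2-aligned)
20..108  y  (88B, 2-aligned)
108..124  state  (16B, 2-aligned)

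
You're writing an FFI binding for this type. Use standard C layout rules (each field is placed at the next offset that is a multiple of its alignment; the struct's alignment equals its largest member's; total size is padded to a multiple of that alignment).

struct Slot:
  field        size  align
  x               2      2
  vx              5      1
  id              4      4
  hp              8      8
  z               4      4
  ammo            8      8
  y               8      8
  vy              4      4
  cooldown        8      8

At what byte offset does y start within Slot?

x at 0 (size 2, align 2) → ends 2
vx at 2 (size 5, align 1) → ends 7
pad 1 to align 4 for id
id at 8 (size 4, align 4) → ends 12
pad 4 to align 8 for hp
hp at 16 (size 8, align 8) → ends 24
z at 24 (size 4, align 4) → ends 28
pad 4 to align 8 for ammo
ammo at 32 (size 8, align 8) → ends 40
y at 40 (size 8, align 8) → ends 48

40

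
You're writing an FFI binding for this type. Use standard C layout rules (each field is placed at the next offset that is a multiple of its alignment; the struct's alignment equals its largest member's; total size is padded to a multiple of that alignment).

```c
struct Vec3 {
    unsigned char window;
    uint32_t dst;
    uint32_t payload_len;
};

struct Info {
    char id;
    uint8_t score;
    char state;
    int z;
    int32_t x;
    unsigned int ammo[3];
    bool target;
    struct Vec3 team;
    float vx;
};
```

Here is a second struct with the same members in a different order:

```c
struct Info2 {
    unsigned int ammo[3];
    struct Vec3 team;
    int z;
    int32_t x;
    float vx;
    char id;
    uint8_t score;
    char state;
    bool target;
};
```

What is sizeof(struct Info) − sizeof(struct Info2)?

Vec3: window at 0 (size 1, align 1) → ends 1; pad 3 to align 4 for dst; dst at 4 (size 4, align 4) → ends 8; payload_len at 8 (size 4, align 4) → ends 12; total 12 bytes, alignment 4
id at 0 (size 1, align 1) → ends 1
score at 1 (size 1, align 1) → ends 2
state at 2 (size 1, align 1) → ends 3
pad 1 to align 4 for z
z at 4 (size 4, align 4) → ends 8
x at 8 (size 4, align 4) → ends 12
ammo at 12 (size 12, align 4) → ends 24
target at 24 (size 1, align 1) → ends 25
pad 3 to align 4 for team
team at 28 (size 12, align 4) → ends 40
vx at 40 (size 4, align 4) → ends 44
total 44 bytes, alignment 4
— Info2 —
ammo at 0 (size 12, align 4) → ends 12
team at 12 (size 12, align 4) → ends 24
z at 24 (size 4, align 4) → ends 28
x at 28 (size 4, align 4) → ends 32
vx at 32 (size 4, align 4) → ends 36
id at 36 (size 1, align 1) → ends 37
score at 37 (size 1, align 1) → ends 38
state at 38 (size 1, align 1) → ends 39
target at 39 (size 1, align 1) → ends 40
total 40 bytes, alignment 4
44 − 40 = 4

4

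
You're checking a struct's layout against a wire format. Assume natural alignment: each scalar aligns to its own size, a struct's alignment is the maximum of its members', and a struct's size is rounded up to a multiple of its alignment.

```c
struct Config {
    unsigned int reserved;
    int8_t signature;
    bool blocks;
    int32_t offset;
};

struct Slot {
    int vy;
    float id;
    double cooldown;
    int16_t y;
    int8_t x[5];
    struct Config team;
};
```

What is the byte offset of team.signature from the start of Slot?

Config: 0..4  reserved  (4B, 4-aligned); 4..5  signature  (1B, 1-aligned); 5..6  blocks  (1B, 1-aligned); 6..8  -- padding (2B); 8..12  offset  (4B, 4-aligned); sizeof = 12, alignof = 4
0..4  vy  (4B, 4-aligned)
4..8  id  (4B, 4-aligned)
8..16  cooldown  (8B, 8-aligned)
16..18  y  (2B, 2-aligned)
18..23  x  (5B, 1-aligned)
23..24  -- padding (1B)
24..36  team  (12B, 4-aligned)
within Config: signature at 4
24 + 4 = 28

28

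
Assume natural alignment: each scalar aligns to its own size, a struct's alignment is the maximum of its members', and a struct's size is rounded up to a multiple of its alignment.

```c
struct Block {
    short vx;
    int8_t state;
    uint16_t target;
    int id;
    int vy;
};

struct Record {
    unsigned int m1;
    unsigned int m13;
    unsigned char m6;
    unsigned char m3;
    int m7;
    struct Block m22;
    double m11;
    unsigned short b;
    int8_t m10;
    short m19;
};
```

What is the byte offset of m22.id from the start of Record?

24

Block: @0: vx [2B, align 2] → 2; @2: state [1B, align 1] → 3; +1 pad (align 2); @4: target [2B, align 2] → 6; +2 pad (align 4); @8: id [4B, align 4] → 12; @12: vy [4B, align 4] → 16; size 16, align 4
@0: m1 [4B, align 4] → 4
@4: m13 [4B, align 4] → 8
@8: m6 [1B, align 1] → 9
@9: m3 [1B, align 1] → 10
+2 pad (align 4)
@12: m7 [4B, align 4] → 16
@16: m22 [16B, align 4] → 32
within Block: id at 8
16 + 8 = 24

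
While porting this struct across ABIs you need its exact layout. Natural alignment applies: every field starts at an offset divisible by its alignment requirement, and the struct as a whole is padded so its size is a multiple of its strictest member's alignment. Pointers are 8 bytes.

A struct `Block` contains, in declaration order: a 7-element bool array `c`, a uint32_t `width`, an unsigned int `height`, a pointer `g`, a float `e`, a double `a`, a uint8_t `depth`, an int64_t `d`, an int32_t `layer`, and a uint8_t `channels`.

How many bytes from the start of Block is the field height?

12

c at 0 (size 7, align 1) → ends 7
pad 1 to align 4 for width
width at 8 (size 4, align 4) → ends 12
height at 12 (size 4, align 4) → ends 16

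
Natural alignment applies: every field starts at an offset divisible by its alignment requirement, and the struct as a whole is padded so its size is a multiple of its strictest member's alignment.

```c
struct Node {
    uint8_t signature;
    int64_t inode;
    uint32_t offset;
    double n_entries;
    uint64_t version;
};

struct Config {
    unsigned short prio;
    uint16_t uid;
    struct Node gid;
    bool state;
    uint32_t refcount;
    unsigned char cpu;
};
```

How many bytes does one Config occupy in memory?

Node: @0: signature [1B, align 1] → 1; +7 pad (align 8); @8: inode [8B, align 8] → 16; @16: offset [4B, align 4] → 20; +4 pad (align 8); @24: n_entries [8B, align 8] → 32; @32: version [8B, align 8] → 40; size 40, align 8
@0: prio [2B, align 2] → 2
@2: uid [2B, align 2] → 4
+4 pad (align 8)
@8: gid [40B, align 8] → 48
@48: state [1B, align 1] → 49
+3 pad (align 4)
@52: refcount [4B, align 4] → 56
@56: cpu [1B, align 1] → 57
+7 tail pad (align 8)
size 64, align 8

64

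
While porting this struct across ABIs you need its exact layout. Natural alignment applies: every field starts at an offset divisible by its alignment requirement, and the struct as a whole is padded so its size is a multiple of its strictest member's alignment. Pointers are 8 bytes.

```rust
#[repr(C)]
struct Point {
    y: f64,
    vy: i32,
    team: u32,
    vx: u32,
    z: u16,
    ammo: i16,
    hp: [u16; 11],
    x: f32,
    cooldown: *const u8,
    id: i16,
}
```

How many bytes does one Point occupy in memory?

0..8  y  (8B, 8-aligned)
8..12  vy  (4B, 4-aligned)
12..16  team  (4B, 4-aligned)
16..20  vx  (4B, 4-aligned)
20..22  z  (2B, 2-aligned)
22..24  ammo  (2B, 2-aligned)
24..46  hp  (22B, 2-aligned)
46..48  -- padding (2B)
48..52  x  (4B, 4-aligned)
52..56  -- padding (4B)
56..64  cooldown  (8B, 8-aligned)
64..66  id  (2B, 2-aligned)
66..72  -- tail padding (6B)
sizeof = 72, alignof = 8

72 bytes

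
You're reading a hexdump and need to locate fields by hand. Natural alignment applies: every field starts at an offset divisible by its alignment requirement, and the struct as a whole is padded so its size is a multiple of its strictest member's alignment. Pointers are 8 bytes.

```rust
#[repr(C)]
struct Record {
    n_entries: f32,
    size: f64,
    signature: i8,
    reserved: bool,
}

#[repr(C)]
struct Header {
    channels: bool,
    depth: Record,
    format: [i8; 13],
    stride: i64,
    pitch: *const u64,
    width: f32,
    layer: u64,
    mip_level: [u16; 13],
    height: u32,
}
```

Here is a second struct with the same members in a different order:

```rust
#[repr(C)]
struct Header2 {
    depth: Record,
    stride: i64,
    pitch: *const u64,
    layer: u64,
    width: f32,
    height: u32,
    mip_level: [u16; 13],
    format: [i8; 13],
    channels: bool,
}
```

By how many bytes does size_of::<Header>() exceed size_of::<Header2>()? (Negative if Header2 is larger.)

Record: n_entries at 0 (size 4, align 4) → ends 4; pad 4 to align 8 for size; size at 8 (size 8, align 8) → ends 16; signature at 16 (size 1, align 1) → ends 17; reserved at 17 (size 1, align 1) → ends 18; tail pad 6 to reach multiple of 8; total 24 bytes, alignment 8
channels at 0 (size 1, align 1) → ends 1
pad 7 to align 8 for depth
depth at 8 (size 24, align 8) → ends 32
format at 32 (size 13, align 1) → ends 45
pad 3 to align 8 for stride
stride at 48 (size 8, align 8) → ends 56
pitch at 56 (size 8, align 8) → ends 64
width at 64 (size 4, align 4) → ends 68
pad 4 to align 8 for layer
layer at 72 (size 8, align 8) → ends 80
mip_level at 80 (size 26, align 2) → ends 106
pad 2 to align 4 for height
height at 108 (size 4, align 4) → ends 112
total 112 bytes, alignment 8
— Header2 —
depth at 0 (size 24, align 8) → ends 24
stride at 24 (size 8, align 8) → ends 32
pitch at 32 (size 8, align 8) → ends 40
layer at 40 (size 8, align 8) → ends 48
width at 48 (size 4, align 4) → ends 52
height at 52 (size 4, align 4) → ends 56
mip_level at 56 (size 26, align 2) → ends 82
format at 82 (size 13, align 1) → ends 95
channels at 95 (size 1, align 1) → ends 96
total 96 bytes, alignment 8
112 − 96 = 16

16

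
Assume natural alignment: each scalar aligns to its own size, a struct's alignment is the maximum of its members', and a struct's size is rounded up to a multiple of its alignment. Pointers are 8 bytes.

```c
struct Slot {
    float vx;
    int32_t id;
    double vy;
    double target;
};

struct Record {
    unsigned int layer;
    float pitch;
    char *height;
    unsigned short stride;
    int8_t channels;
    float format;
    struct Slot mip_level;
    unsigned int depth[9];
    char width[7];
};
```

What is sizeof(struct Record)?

96 bytes

Slot: vx at 0 (size 4, align 4) → ends 4; id at 4 (size 4, align 4) → ends 8; vy at 8 (size 8, align 8) → ends 16; target at 16 (size 8, align 8) → ends 24; total 24 bytes, alignment 8
layer at 0 (size 4, align 4) → ends 4
pitch at 4 (size 4, align 4) → ends 8
height at 8 (size 8, align 8) → ends 16
stride at 16 (size 2, align 2) → ends 18
channels at 18 (size 1, align 1) → ends 19
pad 1 to align 4 for format
format at 20 (size 4, align 4) → ends 24
mip_level at 24 (size 24, align 8) → ends 48
depth at 48 (size 36, align 4) → ends 84
width at 84 (size 7, align 1) → ends 91
tail pad 5 to reach multiple of 8
total 96 bytes, alignment 8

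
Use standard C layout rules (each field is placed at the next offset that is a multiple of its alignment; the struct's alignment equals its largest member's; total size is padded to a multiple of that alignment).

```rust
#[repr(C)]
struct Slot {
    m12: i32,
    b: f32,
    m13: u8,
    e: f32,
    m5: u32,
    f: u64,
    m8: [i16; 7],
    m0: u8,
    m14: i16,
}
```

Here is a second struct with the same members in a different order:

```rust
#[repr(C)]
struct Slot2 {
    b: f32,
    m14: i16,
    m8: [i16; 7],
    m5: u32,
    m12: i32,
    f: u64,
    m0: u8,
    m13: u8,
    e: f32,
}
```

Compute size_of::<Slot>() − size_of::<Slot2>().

m12 at 0 (size 4, align 4) → ends 4
b at 4 (size 4, align 4) → ends 8
m13 at 8 (size 1, align 1) → ends 9
pad 3 to align 4 for e
e at 12 (size 4, align 4) → ends 16
m5 at 16 (size 4, align 4) → ends 20
pad 4 to align 8 for f
f at 24 (size 8, align 8) → ends 32
m8 at 32 (size 14, align 2) → ends 46
m0 at 46 (size 1, align 1) → ends 47
pad 1 to align 2 for m14
m14 at 48 (size 2, align 2) → ends 50
tail pad 6 to reach multiple of 8
total 56 bytes, alignment 8
— Slot2 —
b at 0 (size 4, align 4) → ends 4
m14 at 4 (size 2, align 2) → ends 6
m8 at 6 (size 14, align 2) → ends 20
m5 at 20 (size 4, align 4) → ends 24
m12 at 24 (size 4, align 4) → ends 28
pad 4 to align 8 for f
f at 32 (size 8, align 8) → ends 40
m0 at 40 (size 1, align 1) → ends 41
m13 at 41 (size 1, align 1) → ends 42
pad 2 to align 4 for e
e at 44 (size 4, align 4) → ends 48
total 48 bytes, alignment 8
56 − 48 = 8

8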